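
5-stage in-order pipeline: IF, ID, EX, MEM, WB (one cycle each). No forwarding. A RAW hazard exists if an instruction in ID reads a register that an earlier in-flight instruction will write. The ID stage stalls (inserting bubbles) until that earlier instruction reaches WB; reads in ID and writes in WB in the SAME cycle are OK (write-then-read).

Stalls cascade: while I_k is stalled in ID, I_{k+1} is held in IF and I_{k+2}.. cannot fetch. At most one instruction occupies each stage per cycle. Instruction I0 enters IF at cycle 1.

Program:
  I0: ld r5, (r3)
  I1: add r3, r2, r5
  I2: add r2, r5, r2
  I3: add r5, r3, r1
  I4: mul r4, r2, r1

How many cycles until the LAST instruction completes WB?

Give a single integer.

Answer: 12

Derivation:
I0 ld r5 <- r3: IF@1 ID@2 stall=0 (-) EX@3 MEM@4 WB@5
I1 add r3 <- r2,r5: IF@2 ID@3 stall=2 (RAW on I0.r5 (WB@5)) EX@6 MEM@7 WB@8
I2 add r2 <- r5,r2: IF@3 ID@6 stall=0 (-) EX@7 MEM@8 WB@9
I3 add r5 <- r3,r1: IF@6 ID@7 stall=1 (RAW on I1.r3 (WB@8)) EX@9 MEM@10 WB@11
I4 mul r4 <- r2,r1: IF@7 ID@9 stall=0 (-) EX@10 MEM@11 WB@12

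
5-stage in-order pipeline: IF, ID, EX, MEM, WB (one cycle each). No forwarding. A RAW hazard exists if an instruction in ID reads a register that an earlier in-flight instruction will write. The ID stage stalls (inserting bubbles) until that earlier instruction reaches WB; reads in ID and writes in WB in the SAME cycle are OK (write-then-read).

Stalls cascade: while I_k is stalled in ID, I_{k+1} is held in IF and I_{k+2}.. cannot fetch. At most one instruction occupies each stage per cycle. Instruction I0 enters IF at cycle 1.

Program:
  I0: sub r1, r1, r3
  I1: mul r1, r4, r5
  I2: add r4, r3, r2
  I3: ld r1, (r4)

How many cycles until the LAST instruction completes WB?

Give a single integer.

I0 sub r1 <- r1,r3: IF@1 ID@2 stall=0 (-) EX@3 MEM@4 WB@5
I1 mul r1 <- r4,r5: IF@2 ID@3 stall=0 (-) EX@4 MEM@5 WB@6
I2 add r4 <- r3,r2: IF@3 ID@4 stall=0 (-) EX@5 MEM@6 WB@7
I3 ld r1 <- r4: IF@4 ID@5 stall=2 (RAW on I2.r4 (WB@7)) EX@8 MEM@9 WB@10

Answer: 10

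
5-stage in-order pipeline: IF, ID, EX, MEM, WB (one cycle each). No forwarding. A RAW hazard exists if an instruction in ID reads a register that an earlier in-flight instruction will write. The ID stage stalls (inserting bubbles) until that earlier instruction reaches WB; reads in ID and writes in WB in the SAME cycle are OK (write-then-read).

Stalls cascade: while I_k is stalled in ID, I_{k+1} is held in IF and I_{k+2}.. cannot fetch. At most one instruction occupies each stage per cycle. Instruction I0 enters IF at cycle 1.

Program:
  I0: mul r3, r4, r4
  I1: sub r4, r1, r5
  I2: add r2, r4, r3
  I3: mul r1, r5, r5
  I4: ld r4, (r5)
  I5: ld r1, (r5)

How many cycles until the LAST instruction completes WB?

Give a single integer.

Answer: 12

Derivation:
I0 mul r3 <- r4,r4: IF@1 ID@2 stall=0 (-) EX@3 MEM@4 WB@5
I1 sub r4 <- r1,r5: IF@2 ID@3 stall=0 (-) EX@4 MEM@5 WB@6
I2 add r2 <- r4,r3: IF@3 ID@4 stall=2 (RAW on I1.r4 (WB@6)) EX@7 MEM@8 WB@9
I3 mul r1 <- r5,r5: IF@4 ID@7 stall=0 (-) EX@8 MEM@9 WB@10
I4 ld r4 <- r5: IF@7 ID@8 stall=0 (-) EX@9 MEM@10 WB@11
I5 ld r1 <- r5: IF@8 ID@9 stall=0 (-) EX@10 MEM@11 WB@12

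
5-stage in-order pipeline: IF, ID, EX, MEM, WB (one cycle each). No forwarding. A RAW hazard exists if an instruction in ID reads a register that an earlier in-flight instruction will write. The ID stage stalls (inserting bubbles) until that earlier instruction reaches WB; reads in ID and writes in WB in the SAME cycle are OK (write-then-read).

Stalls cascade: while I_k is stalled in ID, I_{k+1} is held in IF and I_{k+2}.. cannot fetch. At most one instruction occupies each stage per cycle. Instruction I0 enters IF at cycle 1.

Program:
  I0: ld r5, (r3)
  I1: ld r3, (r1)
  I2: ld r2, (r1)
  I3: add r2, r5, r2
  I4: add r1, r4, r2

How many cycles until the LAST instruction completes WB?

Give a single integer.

I0 ld r5 <- r3: IF@1 ID@2 stall=0 (-) EX@3 MEM@4 WB@5
I1 ld r3 <- r1: IF@2 ID@3 stall=0 (-) EX@4 MEM@5 WB@6
I2 ld r2 <- r1: IF@3 ID@4 stall=0 (-) EX@5 MEM@6 WB@7
I3 add r2 <- r5,r2: IF@4 ID@5 stall=2 (RAW on I2.r2 (WB@7)) EX@8 MEM@9 WB@10
I4 add r1 <- r4,r2: IF@5 ID@8 stall=2 (RAW on I3.r2 (WB@10)) EX@11 MEM@12 WB@13

Answer: 13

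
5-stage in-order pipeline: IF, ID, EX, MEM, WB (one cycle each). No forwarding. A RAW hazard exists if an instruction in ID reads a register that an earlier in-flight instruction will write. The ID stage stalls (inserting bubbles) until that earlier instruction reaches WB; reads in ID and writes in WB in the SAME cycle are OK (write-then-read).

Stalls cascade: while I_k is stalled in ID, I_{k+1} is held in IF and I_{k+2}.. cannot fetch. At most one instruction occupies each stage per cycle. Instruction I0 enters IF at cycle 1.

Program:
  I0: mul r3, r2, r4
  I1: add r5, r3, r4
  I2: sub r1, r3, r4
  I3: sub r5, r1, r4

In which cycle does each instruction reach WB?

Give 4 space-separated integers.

Answer: 5 8 9 12

Derivation:
I0 mul r3 <- r2,r4: IF@1 ID@2 stall=0 (-) EX@3 MEM@4 WB@5
I1 add r5 <- r3,r4: IF@2 ID@3 stall=2 (RAW on I0.r3 (WB@5)) EX@6 MEM@7 WB@8
I2 sub r1 <- r3,r4: IF@3 ID@6 stall=0 (-) EX@7 MEM@8 WB@9
I3 sub r5 <- r1,r4: IF@6 ID@7 stall=2 (RAW on I2.r1 (WB@9)) EX@10 MEM@11 WB@12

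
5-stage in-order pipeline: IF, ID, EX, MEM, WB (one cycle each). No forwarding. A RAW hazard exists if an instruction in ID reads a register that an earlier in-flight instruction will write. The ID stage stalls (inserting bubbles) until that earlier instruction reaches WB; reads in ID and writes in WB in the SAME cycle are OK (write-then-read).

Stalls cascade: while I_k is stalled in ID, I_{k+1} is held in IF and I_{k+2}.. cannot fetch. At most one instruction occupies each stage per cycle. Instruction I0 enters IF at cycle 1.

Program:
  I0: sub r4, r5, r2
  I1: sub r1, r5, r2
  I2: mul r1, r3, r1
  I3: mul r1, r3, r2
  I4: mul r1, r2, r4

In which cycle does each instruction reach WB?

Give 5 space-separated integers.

Answer: 5 6 9 10 11

Derivation:
I0 sub r4 <- r5,r2: IF@1 ID@2 stall=0 (-) EX@3 MEM@4 WB@5
I1 sub r1 <- r5,r2: IF@2 ID@3 stall=0 (-) EX@4 MEM@5 WB@6
I2 mul r1 <- r3,r1: IF@3 ID@4 stall=2 (RAW on I1.r1 (WB@6)) EX@7 MEM@8 WB@9
I3 mul r1 <- r3,r2: IF@4 ID@7 stall=0 (-) EX@8 MEM@9 WB@10
I4 mul r1 <- r2,r4: IF@7 ID@8 stall=0 (-) EX@9 MEM@10 WB@11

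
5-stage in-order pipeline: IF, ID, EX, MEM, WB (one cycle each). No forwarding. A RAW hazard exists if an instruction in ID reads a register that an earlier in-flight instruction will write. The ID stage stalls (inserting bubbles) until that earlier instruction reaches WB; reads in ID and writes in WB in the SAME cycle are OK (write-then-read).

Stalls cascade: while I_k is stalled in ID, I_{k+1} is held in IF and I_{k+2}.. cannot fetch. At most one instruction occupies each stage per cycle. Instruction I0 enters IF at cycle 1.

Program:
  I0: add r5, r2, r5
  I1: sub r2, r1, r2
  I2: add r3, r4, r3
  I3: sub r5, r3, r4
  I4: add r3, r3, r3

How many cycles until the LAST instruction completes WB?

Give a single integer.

Answer: 11

Derivation:
I0 add r5 <- r2,r5: IF@1 ID@2 stall=0 (-) EX@3 MEM@4 WB@5
I1 sub r2 <- r1,r2: IF@2 ID@3 stall=0 (-) EX@4 MEM@5 WB@6
I2 add r3 <- r4,r3: IF@3 ID@4 stall=0 (-) EX@5 MEM@6 WB@7
I3 sub r5 <- r3,r4: IF@4 ID@5 stall=2 (RAW on I2.r3 (WB@7)) EX@8 MEM@9 WB@10
I4 add r3 <- r3,r3: IF@5 ID@8 stall=0 (-) EX@9 MEM@10 WB@11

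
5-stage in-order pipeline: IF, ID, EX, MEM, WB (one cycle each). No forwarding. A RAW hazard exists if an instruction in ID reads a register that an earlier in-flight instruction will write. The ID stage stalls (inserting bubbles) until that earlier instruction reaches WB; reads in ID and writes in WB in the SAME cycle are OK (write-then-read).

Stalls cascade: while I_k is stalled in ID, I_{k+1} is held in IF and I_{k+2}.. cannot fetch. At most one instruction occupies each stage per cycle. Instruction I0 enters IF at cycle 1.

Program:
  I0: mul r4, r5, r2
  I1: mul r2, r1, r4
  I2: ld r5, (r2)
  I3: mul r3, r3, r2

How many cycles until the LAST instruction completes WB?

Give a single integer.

Answer: 12

Derivation:
I0 mul r4 <- r5,r2: IF@1 ID@2 stall=0 (-) EX@3 MEM@4 WB@5
I1 mul r2 <- r1,r4: IF@2 ID@3 stall=2 (RAW on I0.r4 (WB@5)) EX@6 MEM@7 WB@8
I2 ld r5 <- r2: IF@3 ID@6 stall=2 (RAW on I1.r2 (WB@8)) EX@9 MEM@10 WB@11
I3 mul r3 <- r3,r2: IF@6 ID@9 stall=0 (-) EX@10 MEM@11 WB@12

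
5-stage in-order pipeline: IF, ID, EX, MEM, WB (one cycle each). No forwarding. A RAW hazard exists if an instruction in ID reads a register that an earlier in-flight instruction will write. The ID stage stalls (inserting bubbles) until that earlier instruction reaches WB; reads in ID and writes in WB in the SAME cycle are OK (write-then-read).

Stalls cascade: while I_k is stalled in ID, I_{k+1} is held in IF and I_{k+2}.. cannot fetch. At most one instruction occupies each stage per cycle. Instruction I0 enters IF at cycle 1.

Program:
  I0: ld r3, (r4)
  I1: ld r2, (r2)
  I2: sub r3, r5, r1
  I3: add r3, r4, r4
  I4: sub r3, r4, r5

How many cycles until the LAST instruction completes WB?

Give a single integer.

Answer: 9

Derivation:
I0 ld r3 <- r4: IF@1 ID@2 stall=0 (-) EX@3 MEM@4 WB@5
I1 ld r2 <- r2: IF@2 ID@3 stall=0 (-) EX@4 MEM@5 WB@6
I2 sub r3 <- r5,r1: IF@3 ID@4 stall=0 (-) EX@5 MEM@6 WB@7
I3 add r3 <- r4,r4: IF@4 ID@5 stall=0 (-) EX@6 MEM@7 WB@8
I4 sub r3 <- r4,r5: IF@5 ID@6 stall=0 (-) EX@7 MEM@8 WB@9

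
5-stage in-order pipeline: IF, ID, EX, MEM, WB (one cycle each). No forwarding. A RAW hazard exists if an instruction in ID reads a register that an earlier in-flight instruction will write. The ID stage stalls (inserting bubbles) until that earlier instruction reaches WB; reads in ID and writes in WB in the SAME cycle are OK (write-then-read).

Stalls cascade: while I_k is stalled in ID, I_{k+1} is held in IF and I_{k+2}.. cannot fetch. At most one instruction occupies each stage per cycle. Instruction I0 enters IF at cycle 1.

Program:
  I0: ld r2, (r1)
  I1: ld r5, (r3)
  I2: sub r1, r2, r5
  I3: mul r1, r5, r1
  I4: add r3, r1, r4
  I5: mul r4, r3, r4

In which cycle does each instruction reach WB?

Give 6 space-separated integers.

Answer: 5 6 9 12 15 18

Derivation:
I0 ld r2 <- r1: IF@1 ID@2 stall=0 (-) EX@3 MEM@4 WB@5
I1 ld r5 <- r3: IF@2 ID@3 stall=0 (-) EX@4 MEM@5 WB@6
I2 sub r1 <- r2,r5: IF@3 ID@4 stall=2 (RAW on I1.r5 (WB@6)) EX@7 MEM@8 WB@9
I3 mul r1 <- r5,r1: IF@4 ID@7 stall=2 (RAW on I2.r1 (WB@9)) EX@10 MEM@11 WB@12
I4 add r3 <- r1,r4: IF@7 ID@10 stall=2 (RAW on I3.r1 (WB@12)) EX@13 MEM@14 WB@15
I5 mul r4 <- r3,r4: IF@10 ID@13 stall=2 (RAW on I4.r3 (WB@15)) EX@16 MEM@17 WB@18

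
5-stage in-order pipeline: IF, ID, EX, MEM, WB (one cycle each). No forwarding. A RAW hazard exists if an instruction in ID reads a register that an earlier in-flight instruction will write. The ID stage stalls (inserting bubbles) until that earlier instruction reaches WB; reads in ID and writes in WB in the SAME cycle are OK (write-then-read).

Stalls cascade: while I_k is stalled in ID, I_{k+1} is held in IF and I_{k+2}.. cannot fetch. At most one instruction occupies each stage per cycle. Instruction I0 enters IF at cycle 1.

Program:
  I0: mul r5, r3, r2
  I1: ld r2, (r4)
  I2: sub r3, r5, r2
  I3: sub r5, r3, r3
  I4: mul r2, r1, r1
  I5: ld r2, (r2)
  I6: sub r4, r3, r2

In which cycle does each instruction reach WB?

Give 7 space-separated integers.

I0 mul r5 <- r3,r2: IF@1 ID@2 stall=0 (-) EX@3 MEM@4 WB@5
I1 ld r2 <- r4: IF@2 ID@3 stall=0 (-) EX@4 MEM@5 WB@6
I2 sub r3 <- r5,r2: IF@3 ID@4 stall=2 (RAW on I1.r2 (WB@6)) EX@7 MEM@8 WB@9
I3 sub r5 <- r3,r3: IF@4 ID@7 stall=2 (RAW on I2.r3 (WB@9)) EX@10 MEM@11 WB@12
I4 mul r2 <- r1,r1: IF@7 ID@10 stall=0 (-) EX@11 MEM@12 WB@13
I5 ld r2 <- r2: IF@10 ID@11 stall=2 (RAW on I4.r2 (WB@13)) EX@14 MEM@15 WB@16
I6 sub r4 <- r3,r2: IF@11 ID@14 stall=2 (RAW on I5.r2 (WB@16)) EX@17 MEM@18 WB@19

Answer: 5 6 9 12 13 16 19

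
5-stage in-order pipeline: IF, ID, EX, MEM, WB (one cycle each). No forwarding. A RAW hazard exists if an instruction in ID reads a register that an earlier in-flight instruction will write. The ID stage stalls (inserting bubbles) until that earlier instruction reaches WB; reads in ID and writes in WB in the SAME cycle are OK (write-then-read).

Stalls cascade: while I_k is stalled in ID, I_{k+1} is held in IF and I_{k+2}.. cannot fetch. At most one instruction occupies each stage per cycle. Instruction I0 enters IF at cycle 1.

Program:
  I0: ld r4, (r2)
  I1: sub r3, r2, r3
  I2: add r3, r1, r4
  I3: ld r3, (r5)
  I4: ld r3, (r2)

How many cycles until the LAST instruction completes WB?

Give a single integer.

I0 ld r4 <- r2: IF@1 ID@2 stall=0 (-) EX@3 MEM@4 WB@5
I1 sub r3 <- r2,r3: IF@2 ID@3 stall=0 (-) EX@4 MEM@5 WB@6
I2 add r3 <- r1,r4: IF@3 ID@4 stall=1 (RAW on I0.r4 (WB@5)) EX@6 MEM@7 WB@8
I3 ld r3 <- r5: IF@4 ID@6 stall=0 (-) EX@7 MEM@8 WB@9
I4 ld r3 <- r2: IF@6 ID@7 stall=0 (-) EX@8 MEM@9 WB@10

Answer: 10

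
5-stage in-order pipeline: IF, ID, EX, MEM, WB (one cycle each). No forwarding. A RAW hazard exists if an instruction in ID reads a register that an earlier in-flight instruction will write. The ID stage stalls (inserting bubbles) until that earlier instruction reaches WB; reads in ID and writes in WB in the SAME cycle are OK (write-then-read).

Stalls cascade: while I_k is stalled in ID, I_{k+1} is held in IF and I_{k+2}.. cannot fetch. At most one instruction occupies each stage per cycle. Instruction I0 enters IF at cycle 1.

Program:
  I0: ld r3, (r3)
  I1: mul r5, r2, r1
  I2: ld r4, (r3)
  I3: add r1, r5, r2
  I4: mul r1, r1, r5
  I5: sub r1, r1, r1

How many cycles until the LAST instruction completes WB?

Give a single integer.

I0 ld r3 <- r3: IF@1 ID@2 stall=0 (-) EX@3 MEM@4 WB@5
I1 mul r5 <- r2,r1: IF@2 ID@3 stall=0 (-) EX@4 MEM@5 WB@6
I2 ld r4 <- r3: IF@3 ID@4 stall=1 (RAW on I0.r3 (WB@5)) EX@6 MEM@7 WB@8
I3 add r1 <- r5,r2: IF@4 ID@6 stall=0 (-) EX@7 MEM@8 WB@9
I4 mul r1 <- r1,r5: IF@6 ID@7 stall=2 (RAW on I3.r1 (WB@9)) EX@10 MEM@11 WB@12
I5 sub r1 <- r1,r1: IF@7 ID@10 stall=2 (RAW on I4.r1 (WB@12)) EX@13 MEM@14 WB@15

Answer: 15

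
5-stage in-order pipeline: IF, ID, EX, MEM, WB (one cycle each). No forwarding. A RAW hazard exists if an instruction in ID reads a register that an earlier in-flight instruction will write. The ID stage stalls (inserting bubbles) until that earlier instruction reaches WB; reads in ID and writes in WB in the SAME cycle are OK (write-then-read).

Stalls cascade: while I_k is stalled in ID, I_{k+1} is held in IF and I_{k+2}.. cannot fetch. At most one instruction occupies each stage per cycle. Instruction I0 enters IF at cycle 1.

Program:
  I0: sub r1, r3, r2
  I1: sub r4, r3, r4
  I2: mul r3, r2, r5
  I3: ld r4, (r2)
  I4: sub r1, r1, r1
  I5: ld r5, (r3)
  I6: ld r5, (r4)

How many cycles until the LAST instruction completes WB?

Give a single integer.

Answer: 11

Derivation:
I0 sub r1 <- r3,r2: IF@1 ID@2 stall=0 (-) EX@3 MEM@4 WB@5
I1 sub r4 <- r3,r4: IF@2 ID@3 stall=0 (-) EX@4 MEM@5 WB@6
I2 mul r3 <- r2,r5: IF@3 ID@4 stall=0 (-) EX@5 MEM@6 WB@7
I3 ld r4 <- r2: IF@4 ID@5 stall=0 (-) EX@6 MEM@7 WB@8
I4 sub r1 <- r1,r1: IF@5 ID@6 stall=0 (-) EX@7 MEM@8 WB@9
I5 ld r5 <- r3: IF@6 ID@7 stall=0 (-) EX@8 MEM@9 WB@10
I6 ld r5 <- r4: IF@7 ID@8 stall=0 (-) EX@9 MEM@10 WB@11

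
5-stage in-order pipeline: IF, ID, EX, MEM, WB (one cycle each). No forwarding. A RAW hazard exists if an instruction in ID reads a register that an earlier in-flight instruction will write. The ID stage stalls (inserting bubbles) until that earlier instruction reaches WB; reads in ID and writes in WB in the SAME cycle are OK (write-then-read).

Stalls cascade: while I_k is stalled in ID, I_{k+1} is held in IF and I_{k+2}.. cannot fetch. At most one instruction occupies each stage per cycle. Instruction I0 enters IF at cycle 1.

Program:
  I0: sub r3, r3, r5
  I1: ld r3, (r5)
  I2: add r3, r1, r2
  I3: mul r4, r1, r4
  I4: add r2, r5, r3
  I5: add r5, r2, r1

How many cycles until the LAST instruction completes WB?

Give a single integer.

I0 sub r3 <- r3,r5: IF@1 ID@2 stall=0 (-) EX@3 MEM@4 WB@5
I1 ld r3 <- r5: IF@2 ID@3 stall=0 (-) EX@4 MEM@5 WB@6
I2 add r3 <- r1,r2: IF@3 ID@4 stall=0 (-) EX@5 MEM@6 WB@7
I3 mul r4 <- r1,r4: IF@4 ID@5 stall=0 (-) EX@6 MEM@7 WB@8
I4 add r2 <- r5,r3: IF@5 ID@6 stall=1 (RAW on I2.r3 (WB@7)) EX@8 MEM@9 WB@10
I5 add r5 <- r2,r1: IF@6 ID@8 stall=2 (RAW on I4.r2 (WB@10)) EX@11 MEM@12 WB@13

Answer: 13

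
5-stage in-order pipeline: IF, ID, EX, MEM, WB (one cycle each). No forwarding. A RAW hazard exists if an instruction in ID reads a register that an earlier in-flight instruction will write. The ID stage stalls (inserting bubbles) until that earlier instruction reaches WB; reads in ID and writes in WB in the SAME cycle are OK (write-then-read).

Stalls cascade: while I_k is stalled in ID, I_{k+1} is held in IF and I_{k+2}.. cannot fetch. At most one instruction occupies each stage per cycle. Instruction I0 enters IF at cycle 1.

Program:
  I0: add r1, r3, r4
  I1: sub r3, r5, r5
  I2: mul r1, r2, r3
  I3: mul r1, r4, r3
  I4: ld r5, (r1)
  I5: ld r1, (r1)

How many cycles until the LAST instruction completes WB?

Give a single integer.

I0 add r1 <- r3,r4: IF@1 ID@2 stall=0 (-) EX@3 MEM@4 WB@5
I1 sub r3 <- r5,r5: IF@2 ID@3 stall=0 (-) EX@4 MEM@5 WB@6
I2 mul r1 <- r2,r3: IF@3 ID@4 stall=2 (RAW on I1.r3 (WB@6)) EX@7 MEM@8 WB@9
I3 mul r1 <- r4,r3: IF@4 ID@7 stall=0 (-) EX@8 MEM@9 WB@10
I4 ld r5 <- r1: IF@7 ID@8 stall=2 (RAW on I3.r1 (WB@10)) EX@11 MEM@12 WB@13
I5 ld r1 <- r1: IF@8 ID@11 stall=0 (-) EX@12 MEM@13 WB@14

Answer: 14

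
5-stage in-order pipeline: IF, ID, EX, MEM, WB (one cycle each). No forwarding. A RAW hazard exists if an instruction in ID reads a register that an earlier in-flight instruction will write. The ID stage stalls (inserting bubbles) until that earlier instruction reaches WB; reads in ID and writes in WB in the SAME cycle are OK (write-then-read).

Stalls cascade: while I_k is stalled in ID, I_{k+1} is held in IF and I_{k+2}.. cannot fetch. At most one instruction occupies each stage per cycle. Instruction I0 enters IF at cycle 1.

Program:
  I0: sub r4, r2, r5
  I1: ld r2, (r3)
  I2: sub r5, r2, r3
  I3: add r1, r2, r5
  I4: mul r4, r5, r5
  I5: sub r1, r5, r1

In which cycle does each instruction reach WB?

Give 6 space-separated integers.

I0 sub r4 <- r2,r5: IF@1 ID@2 stall=0 (-) EX@3 MEM@4 WB@5
I1 ld r2 <- r3: IF@2 ID@3 stall=0 (-) EX@4 MEM@5 WB@6
I2 sub r5 <- r2,r3: IF@3 ID@4 stall=2 (RAW on I1.r2 (WB@6)) EX@7 MEM@8 WB@9
I3 add r1 <- r2,r5: IF@4 ID@7 stall=2 (RAW on I2.r5 (WB@9)) EX@10 MEM@11 WB@12
I4 mul r4 <- r5,r5: IF@7 ID@10 stall=0 (-) EX@11 MEM@12 WB@13
I5 sub r1 <- r5,r1: IF@10 ID@11 stall=1 (RAW on I3.r1 (WB@12)) EX@13 MEM@14 WB@15

Answer: 5 6 9 12 13 15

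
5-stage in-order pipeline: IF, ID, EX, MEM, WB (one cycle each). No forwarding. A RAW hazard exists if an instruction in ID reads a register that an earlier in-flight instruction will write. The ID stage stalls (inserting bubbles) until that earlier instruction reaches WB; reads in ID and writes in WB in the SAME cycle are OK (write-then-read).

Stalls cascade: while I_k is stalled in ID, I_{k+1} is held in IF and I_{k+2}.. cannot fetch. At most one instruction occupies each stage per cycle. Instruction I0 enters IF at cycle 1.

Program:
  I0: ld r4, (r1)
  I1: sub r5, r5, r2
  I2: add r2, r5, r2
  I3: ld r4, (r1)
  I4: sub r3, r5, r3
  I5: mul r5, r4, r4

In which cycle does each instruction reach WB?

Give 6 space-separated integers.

Answer: 5 6 9 10 11 13

Derivation:
I0 ld r4 <- r1: IF@1 ID@2 stall=0 (-) EX@3 MEM@4 WB@5
I1 sub r5 <- r5,r2: IF@2 ID@3 stall=0 (-) EX@4 MEM@5 WB@6
I2 add r2 <- r5,r2: IF@3 ID@4 stall=2 (RAW on I1.r5 (WB@6)) EX@7 MEM@8 WB@9
I3 ld r4 <- r1: IF@4 ID@7 stall=0 (-) EX@8 MEM@9 WB@10
I4 sub r3 <- r5,r3: IF@7 ID@8 stall=0 (-) EX@9 MEM@10 WB@11
I5 mul r5 <- r4,r4: IF@8 ID@9 stall=1 (RAW on I3.r4 (WB@10)) EX@11 MEM@12 WB@13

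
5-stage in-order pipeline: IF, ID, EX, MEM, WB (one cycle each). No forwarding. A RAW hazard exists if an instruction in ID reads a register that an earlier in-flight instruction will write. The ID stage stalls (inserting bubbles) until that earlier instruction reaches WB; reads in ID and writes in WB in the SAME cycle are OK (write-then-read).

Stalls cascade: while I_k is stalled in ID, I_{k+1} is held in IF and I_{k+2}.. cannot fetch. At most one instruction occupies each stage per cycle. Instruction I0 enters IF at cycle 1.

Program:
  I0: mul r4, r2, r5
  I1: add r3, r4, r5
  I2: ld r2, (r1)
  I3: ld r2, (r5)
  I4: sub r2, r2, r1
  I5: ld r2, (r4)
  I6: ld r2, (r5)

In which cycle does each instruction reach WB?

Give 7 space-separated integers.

Answer: 5 8 9 10 13 14 15

Derivation:
I0 mul r4 <- r2,r5: IF@1 ID@2 stall=0 (-) EX@3 MEM@4 WB@5
I1 add r3 <- r4,r5: IF@2 ID@3 stall=2 (RAW on I0.r4 (WB@5)) EX@6 MEM@7 WB@8
I2 ld r2 <- r1: IF@3 ID@6 stall=0 (-) EX@7 MEM@8 WB@9
I3 ld r2 <- r5: IF@6 ID@7 stall=0 (-) EX@8 MEM@9 WB@10
I4 sub r2 <- r2,r1: IF@7 ID@8 stall=2 (RAW on I3.r2 (WB@10)) EX@11 MEM@12 WB@13
I5 ld r2 <- r4: IF@8 ID@11 stall=0 (-) EX@12 MEM@13 WB@14
I6 ld r2 <- r5: IF@11 ID@12 stall=0 (-) EX@13 MEM@14 WB@15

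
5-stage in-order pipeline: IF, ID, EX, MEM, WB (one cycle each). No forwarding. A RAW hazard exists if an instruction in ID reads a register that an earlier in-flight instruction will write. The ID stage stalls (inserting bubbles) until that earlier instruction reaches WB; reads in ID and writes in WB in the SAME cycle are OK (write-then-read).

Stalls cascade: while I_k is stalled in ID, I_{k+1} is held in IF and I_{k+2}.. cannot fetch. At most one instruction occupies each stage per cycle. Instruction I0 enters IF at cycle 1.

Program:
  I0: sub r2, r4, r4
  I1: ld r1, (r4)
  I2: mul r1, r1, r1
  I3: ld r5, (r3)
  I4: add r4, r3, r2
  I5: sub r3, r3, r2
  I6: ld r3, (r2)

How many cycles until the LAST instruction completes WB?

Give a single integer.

Answer: 13

Derivation:
I0 sub r2 <- r4,r4: IF@1 ID@2 stall=0 (-) EX@3 MEM@4 WB@5
I1 ld r1 <- r4: IF@2 ID@3 stall=0 (-) EX@4 MEM@5 WB@6
I2 mul r1 <- r1,r1: IF@3 ID@4 stall=2 (RAW on I1.r1 (WB@6)) EX@7 MEM@8 WB@9
I3 ld r5 <- r3: IF@4 ID@7 stall=0 (-) EX@8 MEM@9 WB@10
I4 add r4 <- r3,r2: IF@7 ID@8 stall=0 (-) EX@9 MEM@10 WB@11
I5 sub r3 <- r3,r2: IF@8 ID@9 stall=0 (-) EX@10 MEM@11 WB@12
I6 ld r3 <- r2: IF@9 ID@10 stall=0 (-) EX@11 MEM@12 WB@13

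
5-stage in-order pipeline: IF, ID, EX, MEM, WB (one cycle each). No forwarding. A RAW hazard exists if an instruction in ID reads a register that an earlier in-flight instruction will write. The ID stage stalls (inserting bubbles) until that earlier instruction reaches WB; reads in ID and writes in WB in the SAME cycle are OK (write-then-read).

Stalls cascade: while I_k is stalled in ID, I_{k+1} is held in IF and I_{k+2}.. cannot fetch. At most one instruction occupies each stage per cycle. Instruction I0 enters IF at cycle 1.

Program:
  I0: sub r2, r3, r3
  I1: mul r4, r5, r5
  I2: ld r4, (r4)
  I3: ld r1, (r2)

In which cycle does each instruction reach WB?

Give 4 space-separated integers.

I0 sub r2 <- r3,r3: IF@1 ID@2 stall=0 (-) EX@3 MEM@4 WB@5
I1 mul r4 <- r5,r5: IF@2 ID@3 stall=0 (-) EX@4 MEM@5 WB@6
I2 ld r4 <- r4: IF@3 ID@4 stall=2 (RAW on I1.r4 (WB@6)) EX@7 MEM@8 WB@9
I3 ld r1 <- r2: IF@4 ID@7 stall=0 (-) EX@8 MEM@9 WB@10

Answer: 5 6 9 10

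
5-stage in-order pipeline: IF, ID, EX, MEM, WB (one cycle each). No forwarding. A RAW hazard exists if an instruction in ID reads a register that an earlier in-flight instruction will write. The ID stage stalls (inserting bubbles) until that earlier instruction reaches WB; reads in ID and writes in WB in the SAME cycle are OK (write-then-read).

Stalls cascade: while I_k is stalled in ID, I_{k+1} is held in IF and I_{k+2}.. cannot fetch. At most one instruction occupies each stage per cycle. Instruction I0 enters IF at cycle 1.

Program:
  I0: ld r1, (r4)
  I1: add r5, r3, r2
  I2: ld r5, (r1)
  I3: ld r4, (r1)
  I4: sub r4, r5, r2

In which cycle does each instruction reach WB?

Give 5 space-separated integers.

I0 ld r1 <- r4: IF@1 ID@2 stall=0 (-) EX@3 MEM@4 WB@5
I1 add r5 <- r3,r2: IF@2 ID@3 stall=0 (-) EX@4 MEM@5 WB@6
I2 ld r5 <- r1: IF@3 ID@4 stall=1 (RAW on I0.r1 (WB@5)) EX@6 MEM@7 WB@8
I3 ld r4 <- r1: IF@4 ID@6 stall=0 (-) EX@7 MEM@8 WB@9
I4 sub r4 <- r5,r2: IF@6 ID@7 stall=1 (RAW on I2.r5 (WB@8)) EX@9 MEM@10 WB@11

Answer: 5 6 8 9 11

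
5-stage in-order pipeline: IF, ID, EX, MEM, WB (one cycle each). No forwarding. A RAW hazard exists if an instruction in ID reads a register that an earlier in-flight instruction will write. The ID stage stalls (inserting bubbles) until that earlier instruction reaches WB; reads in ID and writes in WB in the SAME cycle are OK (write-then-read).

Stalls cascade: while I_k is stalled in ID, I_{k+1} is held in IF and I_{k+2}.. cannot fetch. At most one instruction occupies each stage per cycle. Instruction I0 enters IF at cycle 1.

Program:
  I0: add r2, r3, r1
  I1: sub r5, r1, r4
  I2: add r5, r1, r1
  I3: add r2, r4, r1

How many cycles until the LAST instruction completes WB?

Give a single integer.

Answer: 8

Derivation:
I0 add r2 <- r3,r1: IF@1 ID@2 stall=0 (-) EX@3 MEM@4 WB@5
I1 sub r5 <- r1,r4: IF@2 ID@3 stall=0 (-) EX@4 MEM@5 WB@6
I2 add r5 <- r1,r1: IF@3 ID@4 stall=0 (-) EX@5 MEM@6 WB@7
I3 add r2 <- r4,r1: IF@4 ID@5 stall=0 (-) EX@6 MEM@7 WB@8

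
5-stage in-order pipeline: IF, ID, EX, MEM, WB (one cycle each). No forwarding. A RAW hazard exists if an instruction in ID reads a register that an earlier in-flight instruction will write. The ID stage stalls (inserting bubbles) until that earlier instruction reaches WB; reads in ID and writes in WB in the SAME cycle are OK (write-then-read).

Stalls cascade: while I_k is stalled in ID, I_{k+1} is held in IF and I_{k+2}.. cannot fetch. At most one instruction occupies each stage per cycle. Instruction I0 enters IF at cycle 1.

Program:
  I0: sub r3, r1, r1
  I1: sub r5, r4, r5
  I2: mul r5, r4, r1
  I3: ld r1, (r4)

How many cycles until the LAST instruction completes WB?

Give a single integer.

Answer: 8

Derivation:
I0 sub r3 <- r1,r1: IF@1 ID@2 stall=0 (-) EX@3 MEM@4 WB@5
I1 sub r5 <- r4,r5: IF@2 ID@3 stall=0 (-) EX@4 MEM@5 WB@6
I2 mul r5 <- r4,r1: IF@3 ID@4 stall=0 (-) EX@5 MEM@6 WB@7
I3 ld r1 <- r4: IF@4 ID@5 stall=0 (-) EX@6 MEM@7 WB@8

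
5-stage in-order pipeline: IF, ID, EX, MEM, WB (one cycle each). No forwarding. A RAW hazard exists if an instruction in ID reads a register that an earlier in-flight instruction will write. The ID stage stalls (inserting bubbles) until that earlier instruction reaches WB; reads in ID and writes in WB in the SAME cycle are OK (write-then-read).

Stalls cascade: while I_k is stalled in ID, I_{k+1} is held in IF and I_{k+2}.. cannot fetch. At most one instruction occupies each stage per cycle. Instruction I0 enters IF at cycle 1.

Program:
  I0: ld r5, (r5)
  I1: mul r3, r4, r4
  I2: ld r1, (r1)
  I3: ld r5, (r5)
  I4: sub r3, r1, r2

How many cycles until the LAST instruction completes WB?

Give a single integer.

I0 ld r5 <- r5: IF@1 ID@2 stall=0 (-) EX@3 MEM@4 WB@5
I1 mul r3 <- r4,r4: IF@2 ID@3 stall=0 (-) EX@4 MEM@5 WB@6
I2 ld r1 <- r1: IF@3 ID@4 stall=0 (-) EX@5 MEM@6 WB@7
I3 ld r5 <- r5: IF@4 ID@5 stall=0 (-) EX@6 MEM@7 WB@8
I4 sub r3 <- r1,r2: IF@5 ID@6 stall=1 (RAW on I2.r1 (WB@7)) EX@8 MEM@9 WB@10

Answer: 10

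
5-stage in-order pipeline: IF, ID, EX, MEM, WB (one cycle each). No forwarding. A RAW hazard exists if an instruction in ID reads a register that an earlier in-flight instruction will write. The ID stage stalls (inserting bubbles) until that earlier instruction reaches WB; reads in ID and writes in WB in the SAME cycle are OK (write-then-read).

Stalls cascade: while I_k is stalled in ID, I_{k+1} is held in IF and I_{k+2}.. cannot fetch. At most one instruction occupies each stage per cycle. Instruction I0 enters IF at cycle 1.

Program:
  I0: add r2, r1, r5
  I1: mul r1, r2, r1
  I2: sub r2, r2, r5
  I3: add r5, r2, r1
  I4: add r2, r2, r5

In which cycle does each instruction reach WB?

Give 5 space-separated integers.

I0 add r2 <- r1,r5: IF@1 ID@2 stall=0 (-) EX@3 MEM@4 WB@5
I1 mul r1 <- r2,r1: IF@2 ID@3 stall=2 (RAW on I0.r2 (WB@5)) EX@6 MEM@7 WB@8
I2 sub r2 <- r2,r5: IF@3 ID@6 stall=0 (-) EX@7 MEM@8 WB@9
I3 add r5 <- r2,r1: IF@6 ID@7 stall=2 (RAW on I2.r2 (WB@9)) EX@10 MEM@11 WB@12
I4 add r2 <- r2,r5: IF@7 ID@10 stall=2 (RAW on I3.r5 (WB@12)) EX@13 MEM@14 WB@15

Answer: 5 8 9 12 15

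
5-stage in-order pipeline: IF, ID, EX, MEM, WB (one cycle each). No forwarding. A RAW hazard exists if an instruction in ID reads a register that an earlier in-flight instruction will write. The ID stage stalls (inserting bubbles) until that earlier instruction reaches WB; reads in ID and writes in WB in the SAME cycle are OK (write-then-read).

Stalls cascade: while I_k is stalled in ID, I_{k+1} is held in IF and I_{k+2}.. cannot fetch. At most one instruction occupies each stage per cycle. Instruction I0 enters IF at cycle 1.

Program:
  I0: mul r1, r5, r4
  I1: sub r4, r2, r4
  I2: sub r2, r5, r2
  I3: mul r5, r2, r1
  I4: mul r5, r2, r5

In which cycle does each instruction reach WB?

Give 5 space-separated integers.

I0 mul r1 <- r5,r4: IF@1 ID@2 stall=0 (-) EX@3 MEM@4 WB@5
I1 sub r4 <- r2,r4: IF@2 ID@3 stall=0 (-) EX@4 MEM@5 WB@6
I2 sub r2 <- r5,r2: IF@3 ID@4 stall=0 (-) EX@5 MEM@6 WB@7
I3 mul r5 <- r2,r1: IF@4 ID@5 stall=2 (RAW on I2.r2 (WB@7)) EX@8 MEM@9 WB@10
I4 mul r5 <- r2,r5: IF@5 ID@8 stall=2 (RAW on I3.r5 (WB@10)) EX@11 MEM@12 WB@13

Answer: 5 6 7 10 13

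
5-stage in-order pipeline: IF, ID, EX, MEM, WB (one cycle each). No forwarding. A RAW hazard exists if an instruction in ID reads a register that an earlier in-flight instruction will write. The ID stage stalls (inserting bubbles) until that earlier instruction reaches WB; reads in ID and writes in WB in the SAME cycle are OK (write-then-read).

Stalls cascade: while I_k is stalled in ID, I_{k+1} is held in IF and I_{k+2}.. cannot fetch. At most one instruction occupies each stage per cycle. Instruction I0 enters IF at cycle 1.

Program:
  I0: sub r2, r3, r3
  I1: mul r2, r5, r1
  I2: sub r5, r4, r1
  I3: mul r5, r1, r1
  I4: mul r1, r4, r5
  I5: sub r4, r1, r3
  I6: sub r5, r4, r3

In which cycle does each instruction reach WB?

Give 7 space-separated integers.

Answer: 5 6 7 8 11 14 17

Derivation:
I0 sub r2 <- r3,r3: IF@1 ID@2 stall=0 (-) EX@3 MEM@4 WB@5
I1 mul r2 <- r5,r1: IF@2 ID@3 stall=0 (-) EX@4 MEM@5 WB@6
I2 sub r5 <- r4,r1: IF@3 ID@4 stall=0 (-) EX@5 MEM@6 WB@7
I3 mul r5 <- r1,r1: IF@4 ID@5 stall=0 (-) EX@6 MEM@7 WB@8
I4 mul r1 <- r4,r5: IF@5 ID@6 stall=2 (RAW on I3.r5 (WB@8)) EX@9 MEM@10 WB@11
I5 sub r4 <- r1,r3: IF@6 ID@9 stall=2 (RAW on I4.r1 (WB@11)) EX@12 MEM@13 WB@14
I6 sub r5 <- r4,r3: IF@9 ID@12 stall=2 (RAW on I5.r4 (WB@14)) EX@15 MEM@16 WB@17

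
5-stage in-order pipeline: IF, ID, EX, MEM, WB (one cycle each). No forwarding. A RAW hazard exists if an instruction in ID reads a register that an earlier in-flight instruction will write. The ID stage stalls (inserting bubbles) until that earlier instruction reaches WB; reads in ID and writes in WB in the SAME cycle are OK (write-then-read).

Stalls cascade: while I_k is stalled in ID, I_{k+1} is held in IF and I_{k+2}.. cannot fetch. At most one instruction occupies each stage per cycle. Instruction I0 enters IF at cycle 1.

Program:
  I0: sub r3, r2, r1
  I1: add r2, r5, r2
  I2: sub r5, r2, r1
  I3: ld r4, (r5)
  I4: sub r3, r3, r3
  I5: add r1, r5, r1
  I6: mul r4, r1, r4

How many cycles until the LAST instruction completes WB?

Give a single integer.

Answer: 17

Derivation:
I0 sub r3 <- r2,r1: IF@1 ID@2 stall=0 (-) EX@3 MEM@4 WB@5
I1 add r2 <- r5,r2: IF@2 ID@3 stall=0 (-) EX@4 MEM@5 WB@6
I2 sub r5 <- r2,r1: IF@3 ID@4 stall=2 (RAW on I1.r2 (WB@6)) EX@7 MEM@8 WB@9
I3 ld r4 <- r5: IF@4 ID@7 stall=2 (RAW on I2.r5 (WB@9)) EX@10 MEM@11 WB@12
I4 sub r3 <- r3,r3: IF@7 ID@10 stall=0 (-) EX@11 MEM@12 WB@13
I5 add r1 <- r5,r1: IF@10 ID@11 stall=0 (-) EX@12 MEM@13 WB@14
I6 mul r4 <- r1,r4: IF@11 ID@12 stall=2 (RAW on I5.r1 (WB@14)) EX@15 MEM@16 WB@17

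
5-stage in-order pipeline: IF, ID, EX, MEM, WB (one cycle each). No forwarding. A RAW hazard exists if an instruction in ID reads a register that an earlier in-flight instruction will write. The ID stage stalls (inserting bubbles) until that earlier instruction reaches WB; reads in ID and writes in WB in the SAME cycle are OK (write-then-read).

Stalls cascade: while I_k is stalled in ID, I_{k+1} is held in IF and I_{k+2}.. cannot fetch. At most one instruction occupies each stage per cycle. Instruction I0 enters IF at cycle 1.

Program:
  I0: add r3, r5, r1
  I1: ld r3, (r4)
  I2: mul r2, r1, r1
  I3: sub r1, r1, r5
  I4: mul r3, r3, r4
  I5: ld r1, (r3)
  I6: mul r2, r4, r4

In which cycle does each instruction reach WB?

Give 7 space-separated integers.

I0 add r3 <- r5,r1: IF@1 ID@2 stall=0 (-) EX@3 MEM@4 WB@5
I1 ld r3 <- r4: IF@2 ID@3 stall=0 (-) EX@4 MEM@5 WB@6
I2 mul r2 <- r1,r1: IF@3 ID@4 stall=0 (-) EX@5 MEM@6 WB@7
I3 sub r1 <- r1,r5: IF@4 ID@5 stall=0 (-) EX@6 MEM@7 WB@8
I4 mul r3 <- r3,r4: IF@5 ID@6 stall=0 (-) EX@7 MEM@8 WB@9
I5 ld r1 <- r3: IF@6 ID@7 stall=2 (RAW on I4.r3 (WB@9)) EX@10 MEM@11 WB@12
I6 mul r2 <- r4,r4: IF@7 ID@10 stall=0 (-) EX@11 MEM@12 WB@13

Answer: 5 6 7 8 9 12 13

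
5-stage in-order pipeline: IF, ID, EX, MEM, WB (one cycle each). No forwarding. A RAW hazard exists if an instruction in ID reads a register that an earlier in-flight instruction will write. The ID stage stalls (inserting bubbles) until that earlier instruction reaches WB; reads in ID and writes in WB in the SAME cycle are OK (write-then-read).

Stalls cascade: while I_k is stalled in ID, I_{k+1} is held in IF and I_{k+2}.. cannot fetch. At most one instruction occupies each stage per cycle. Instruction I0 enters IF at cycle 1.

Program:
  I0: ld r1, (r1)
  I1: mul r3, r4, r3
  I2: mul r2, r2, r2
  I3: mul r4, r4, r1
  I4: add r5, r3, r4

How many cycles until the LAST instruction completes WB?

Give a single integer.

Answer: 11

Derivation:
I0 ld r1 <- r1: IF@1 ID@2 stall=0 (-) EX@3 MEM@4 WB@5
I1 mul r3 <- r4,r3: IF@2 ID@3 stall=0 (-) EX@4 MEM@5 WB@6
I2 mul r2 <- r2,r2: IF@3 ID@4 stall=0 (-) EX@5 MEM@6 WB@7
I3 mul r4 <- r4,r1: IF@4 ID@5 stall=0 (-) EX@6 MEM@7 WB@8
I4 add r5 <- r3,r4: IF@5 ID@6 stall=2 (RAW on I3.r4 (WB@8)) EX@9 MEM@10 WB@11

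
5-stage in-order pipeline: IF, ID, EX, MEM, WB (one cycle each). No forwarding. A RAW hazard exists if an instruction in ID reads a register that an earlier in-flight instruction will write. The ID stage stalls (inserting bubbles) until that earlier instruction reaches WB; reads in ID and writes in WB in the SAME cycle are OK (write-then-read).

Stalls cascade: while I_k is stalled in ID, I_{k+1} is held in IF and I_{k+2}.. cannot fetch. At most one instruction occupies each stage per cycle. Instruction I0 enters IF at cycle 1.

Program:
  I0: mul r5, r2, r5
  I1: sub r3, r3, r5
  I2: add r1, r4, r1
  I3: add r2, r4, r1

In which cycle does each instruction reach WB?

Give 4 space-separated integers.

Answer: 5 8 9 12

Derivation:
I0 mul r5 <- r2,r5: IF@1 ID@2 stall=0 (-) EX@3 MEM@4 WB@5
I1 sub r3 <- r3,r5: IF@2 ID@3 stall=2 (RAW on I0.r5 (WB@5)) EX@6 MEM@7 WB@8
I2 add r1 <- r4,r1: IF@3 ID@6 stall=0 (-) EX@7 MEM@8 WB@9
I3 add r2 <- r4,r1: IF@6 ID@7 stall=2 (RAW on I2.r1 (WB@9)) EX@10 MEM@11 WB@12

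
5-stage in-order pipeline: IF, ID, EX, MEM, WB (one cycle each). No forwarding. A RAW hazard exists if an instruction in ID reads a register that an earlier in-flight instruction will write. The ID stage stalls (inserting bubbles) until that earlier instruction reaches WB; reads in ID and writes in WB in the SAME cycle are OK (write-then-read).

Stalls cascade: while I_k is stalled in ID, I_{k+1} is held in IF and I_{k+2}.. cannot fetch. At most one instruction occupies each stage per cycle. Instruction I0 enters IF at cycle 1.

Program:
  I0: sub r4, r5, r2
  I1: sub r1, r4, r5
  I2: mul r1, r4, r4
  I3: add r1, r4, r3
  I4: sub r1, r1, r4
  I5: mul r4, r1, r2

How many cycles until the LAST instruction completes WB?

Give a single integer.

Answer: 16

Derivation:
I0 sub r4 <- r5,r2: IF@1 ID@2 stall=0 (-) EX@3 MEM@4 WB@5
I1 sub r1 <- r4,r5: IF@2 ID@3 stall=2 (RAW on I0.r4 (WB@5)) EX@6 MEM@7 WB@8
I2 mul r1 <- r4,r4: IF@3 ID@6 stall=0 (-) EX@7 MEM@8 WB@9
I3 add r1 <- r4,r3: IF@6 ID@7 stall=0 (-) EX@8 MEM@9 WB@10
I4 sub r1 <- r1,r4: IF@7 ID@8 stall=2 (RAW on I3.r1 (WB@10)) EX@11 MEM@12 WB@13
I5 mul r4 <- r1,r2: IF@8 ID@11 stall=2 (RAW on I4.r1 (WB@13)) EX@14 MEM@15 WB@16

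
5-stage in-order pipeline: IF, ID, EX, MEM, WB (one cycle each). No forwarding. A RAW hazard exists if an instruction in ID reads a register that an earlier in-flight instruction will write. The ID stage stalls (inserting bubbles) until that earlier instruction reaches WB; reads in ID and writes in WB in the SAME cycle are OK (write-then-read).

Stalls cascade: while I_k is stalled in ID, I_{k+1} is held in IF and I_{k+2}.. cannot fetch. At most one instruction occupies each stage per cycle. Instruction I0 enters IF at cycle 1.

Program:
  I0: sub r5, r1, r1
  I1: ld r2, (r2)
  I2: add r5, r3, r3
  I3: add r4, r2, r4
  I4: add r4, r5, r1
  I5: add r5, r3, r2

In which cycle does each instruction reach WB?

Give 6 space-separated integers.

Answer: 5 6 7 9 10 11

Derivation:
I0 sub r5 <- r1,r1: IF@1 ID@2 stall=0 (-) EX@3 MEM@4 WB@5
I1 ld r2 <- r2: IF@2 ID@3 stall=0 (-) EX@4 MEM@5 WB@6
I2 add r5 <- r3,r3: IF@3 ID@4 stall=0 (-) EX@5 MEM@6 WB@7
I3 add r4 <- r2,r4: IF@4 ID@5 stall=1 (RAW on I1.r2 (WB@6)) EX@7 MEM@8 WB@9
I4 add r4 <- r5,r1: IF@5 ID@7 stall=0 (-) EX@8 MEM@9 WB@10
I5 add r5 <- r3,r2: IF@7 ID@8 stall=0 (-) EX@9 MEM@10 WB@11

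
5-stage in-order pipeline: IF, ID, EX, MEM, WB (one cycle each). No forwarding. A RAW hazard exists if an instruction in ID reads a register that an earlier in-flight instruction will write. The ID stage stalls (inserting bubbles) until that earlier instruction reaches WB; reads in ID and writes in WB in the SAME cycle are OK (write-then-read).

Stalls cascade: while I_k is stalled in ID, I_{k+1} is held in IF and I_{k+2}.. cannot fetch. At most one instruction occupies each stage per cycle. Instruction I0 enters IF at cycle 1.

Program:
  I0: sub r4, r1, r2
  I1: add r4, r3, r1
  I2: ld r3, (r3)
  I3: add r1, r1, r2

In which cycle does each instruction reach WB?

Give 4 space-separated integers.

I0 sub r4 <- r1,r2: IF@1 ID@2 stall=0 (-) EX@3 MEM@4 WB@5
I1 add r4 <- r3,r1: IF@2 ID@3 stall=0 (-) EX@4 MEM@5 WB@6
I2 ld r3 <- r3: IF@3 ID@4 stall=0 (-) EX@5 MEM@6 WB@7
I3 add r1 <- r1,r2: IF@4 ID@5 stall=0 (-) EX@6 MEM@7 WB@8

Answer: 5 6 7 8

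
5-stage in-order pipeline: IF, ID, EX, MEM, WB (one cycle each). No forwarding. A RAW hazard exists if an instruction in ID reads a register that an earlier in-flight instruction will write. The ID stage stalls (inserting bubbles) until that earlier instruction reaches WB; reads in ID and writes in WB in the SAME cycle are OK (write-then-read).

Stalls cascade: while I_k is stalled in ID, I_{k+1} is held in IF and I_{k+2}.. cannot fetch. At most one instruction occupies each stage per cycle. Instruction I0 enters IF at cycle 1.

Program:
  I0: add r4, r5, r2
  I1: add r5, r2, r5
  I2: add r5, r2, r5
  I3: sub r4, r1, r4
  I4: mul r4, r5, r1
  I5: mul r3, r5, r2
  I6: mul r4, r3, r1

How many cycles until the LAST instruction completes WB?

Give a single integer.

Answer: 16

Derivation:
I0 add r4 <- r5,r2: IF@1 ID@2 stall=0 (-) EX@3 MEM@4 WB@5
I1 add r5 <- r2,r5: IF@2 ID@3 stall=0 (-) EX@4 MEM@5 WB@6
I2 add r5 <- r2,r5: IF@3 ID@4 stall=2 (RAW on I1.r5 (WB@6)) EX@7 MEM@8 WB@9
I3 sub r4 <- r1,r4: IF@4 ID@7 stall=0 (-) EX@8 MEM@9 WB@10
I4 mul r4 <- r5,r1: IF@7 ID@8 stall=1 (RAW on I2.r5 (WB@9)) EX@10 MEM@11 WB@12
I5 mul r3 <- r5,r2: IF@8 ID@10 stall=0 (-) EX@11 MEM@12 WB@13
I6 mul r4 <- r3,r1: IF@10 ID@11 stall=2 (RAW on I5.r3 (WB@13)) EX@14 MEM@15 WB@16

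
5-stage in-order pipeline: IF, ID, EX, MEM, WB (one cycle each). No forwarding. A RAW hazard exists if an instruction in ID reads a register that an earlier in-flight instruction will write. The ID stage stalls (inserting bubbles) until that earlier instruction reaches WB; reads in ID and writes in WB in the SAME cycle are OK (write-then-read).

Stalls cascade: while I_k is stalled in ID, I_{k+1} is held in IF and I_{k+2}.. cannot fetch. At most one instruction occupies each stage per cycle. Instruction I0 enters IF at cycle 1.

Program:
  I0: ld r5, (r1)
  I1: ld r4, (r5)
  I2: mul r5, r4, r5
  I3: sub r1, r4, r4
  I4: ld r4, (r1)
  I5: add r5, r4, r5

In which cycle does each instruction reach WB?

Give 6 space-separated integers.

I0 ld r5 <- r1: IF@1 ID@2 stall=0 (-) EX@3 MEM@4 WB@5
I1 ld r4 <- r5: IF@2 ID@3 stall=2 (RAW on I0.r5 (WB@5)) EX@6 MEM@7 WB@8
I2 mul r5 <- r4,r5: IF@3 ID@6 stall=2 (RAW on I1.r4 (WB@8)) EX@9 MEM@10 WB@11
I3 sub r1 <- r4,r4: IF@6 ID@9 stall=0 (-) EX@10 MEM@11 WB@12
I4 ld r4 <- r1: IF@9 ID@10 stall=2 (RAW on I3.r1 (WB@12)) EX@13 MEM@14 WB@15
I5 add r5 <- r4,r5: IF@10 ID@13 stall=2 (RAW on I4.r4 (WB@15)) EX@16 MEM@17 WB@18

Answer: 5 8 11 12 15 18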